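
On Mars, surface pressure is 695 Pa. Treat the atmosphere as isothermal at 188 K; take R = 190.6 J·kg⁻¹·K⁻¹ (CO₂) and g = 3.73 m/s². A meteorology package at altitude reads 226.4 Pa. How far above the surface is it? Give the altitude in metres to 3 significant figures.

Scale height: H = RT/g = 190.6 × 188 / 3.73 = 9606.6 m.
Invert the barometric formula: z = H ln(P₀/P).
P₀/P = 695/226.4 = 3.0698; ln(3.0698) = 1.1216.
z = 9606.6 × 1.1216 = 10775 m.

z ≈ 10800 m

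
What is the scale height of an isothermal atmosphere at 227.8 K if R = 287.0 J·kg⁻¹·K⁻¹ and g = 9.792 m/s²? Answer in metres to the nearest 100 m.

The scale height of an isothermal atmosphere is H = RT/g.
H = 287.0 × 227.8 / 9.792 = 65379/9.792 = 6676.8 m.

H ≈ 6700 m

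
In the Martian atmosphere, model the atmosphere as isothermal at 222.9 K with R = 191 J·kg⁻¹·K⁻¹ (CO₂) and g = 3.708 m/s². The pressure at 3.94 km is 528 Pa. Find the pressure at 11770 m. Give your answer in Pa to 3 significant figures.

P ≈ 267 Pa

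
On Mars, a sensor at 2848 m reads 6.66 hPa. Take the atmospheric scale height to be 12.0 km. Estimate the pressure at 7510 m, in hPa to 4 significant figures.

Between two levels, P₂ = P₁ exp(−Δz/H) with Δz = z₂ − z₁.
Δz = 7510.0 − 2848.0 = 4662.0 m; Δz/H = 4662.0/12000 = 0.38850.
P₂ = 6.66 × exp(−0.38850) = 6.66 × 0.67807 = 4.5159 hPa.

P ≈ 4.516 hPa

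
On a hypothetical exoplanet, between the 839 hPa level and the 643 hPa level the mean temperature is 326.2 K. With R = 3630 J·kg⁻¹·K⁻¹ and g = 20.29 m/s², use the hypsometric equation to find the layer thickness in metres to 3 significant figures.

Hypsometric equation: Δz = (R T̄/g) ln(P₁/P₂).
R T̄/g = 3630 × 326.2 / 20.29 = 58359 m.
ln(839/643) = ln(1.3048) = 0.26605.
Δz = 58359 × 0.26605 = 15526 m.

Δz ≈ 15500 m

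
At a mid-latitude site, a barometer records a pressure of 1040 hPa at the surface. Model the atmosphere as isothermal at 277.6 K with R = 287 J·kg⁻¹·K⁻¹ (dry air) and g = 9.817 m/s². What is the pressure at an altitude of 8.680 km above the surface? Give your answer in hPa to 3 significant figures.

P ≈ 357 hPa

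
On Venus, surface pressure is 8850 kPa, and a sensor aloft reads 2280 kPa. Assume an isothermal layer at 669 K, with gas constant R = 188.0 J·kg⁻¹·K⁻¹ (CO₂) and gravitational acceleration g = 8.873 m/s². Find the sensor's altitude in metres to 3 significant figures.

Scale height: H = RT/g = 188.0 × 669 / 8.873 = 14175 m.
Invert the barometric formula: z = H ln(P₀/P).
P₀/P = 8850/2280 = 3.8816; ln(3.8816) = 1.3562.
z = 14175 × 1.3562 = 19224 m.

z ≈ 19200 m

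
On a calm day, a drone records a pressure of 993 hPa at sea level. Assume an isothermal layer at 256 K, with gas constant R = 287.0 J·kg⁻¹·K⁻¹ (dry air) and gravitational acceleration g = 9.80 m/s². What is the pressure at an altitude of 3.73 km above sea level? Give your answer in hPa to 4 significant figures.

Scale height: H = RT/g = 287.0 × 256 / 9.80 = 7497.1 m.
Barometric formula: P = P₀ exp(−z/H).
z/H = 3730.0/7497.1 = 0.49753; exp(−0.49753) = 0.60803.
P = 993 × 0.60803 = 603.77 hPa.

P ≈ 603.8 hPa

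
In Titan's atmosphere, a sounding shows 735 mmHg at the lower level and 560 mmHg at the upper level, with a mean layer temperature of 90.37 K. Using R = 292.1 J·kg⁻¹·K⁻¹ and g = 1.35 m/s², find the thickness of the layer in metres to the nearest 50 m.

Hypsometric equation: Δz = (R T̄/g) ln(P₁/P₂).
R T̄/g = 292.1 × 90.37 / 1.35 = 19553 m.
ln(735/560) = ln(1.3125) = 0.27193.
Δz = 19553 × 0.27193 = 5317.0 m.

Δz ≈ 5300 m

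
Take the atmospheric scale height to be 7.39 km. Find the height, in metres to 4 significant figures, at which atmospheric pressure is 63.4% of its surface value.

z ≈ 3368 m

Set P/P₀ = exp(−z/H) = 0.634, so z = −H ln(0.634).
−ln(0.634) = 0.45571; z = 7390.0 × 0.45571 = 3367.7 m.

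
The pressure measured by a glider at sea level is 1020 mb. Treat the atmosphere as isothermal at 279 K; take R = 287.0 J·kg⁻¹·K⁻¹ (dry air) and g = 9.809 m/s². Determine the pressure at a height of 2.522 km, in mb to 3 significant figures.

Scale height: H = RT/g = 287.0 × 279 / 9.809 = 8163.2 m.
Barometric formula: P = P₀ exp(−z/H).
z/H = 2522.0/8163.2 = 0.30895; exp(−0.30895) = 0.73422.
P = 1020 × 0.73422 = 748.90 mb.

P ≈ 749 mb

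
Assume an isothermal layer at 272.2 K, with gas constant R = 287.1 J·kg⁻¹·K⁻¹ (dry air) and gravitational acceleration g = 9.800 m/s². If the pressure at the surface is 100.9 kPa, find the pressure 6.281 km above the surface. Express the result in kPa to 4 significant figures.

Scale height: H = RT/g = 287.1 × 272.2 / 9.800 = 7974.3 m.
Barometric formula: P = P₀ exp(−z/H).
z/H = 6281.0/7974.3 = 0.78766; exp(−0.78766) = 0.45491.
P = 100.9 × 0.45491 = 45.900 kPa.

P ≈ 45.90 kPa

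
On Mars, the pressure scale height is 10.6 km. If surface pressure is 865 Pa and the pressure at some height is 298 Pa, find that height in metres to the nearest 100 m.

Invert the barometric formula: z = H ln(P₀/P).
P₀/P = 865/298 = 2.9027; ln(2.9027) = 1.0656.
z = 10600 × 1.0656 = 11295 m.

z ≈ 11300 m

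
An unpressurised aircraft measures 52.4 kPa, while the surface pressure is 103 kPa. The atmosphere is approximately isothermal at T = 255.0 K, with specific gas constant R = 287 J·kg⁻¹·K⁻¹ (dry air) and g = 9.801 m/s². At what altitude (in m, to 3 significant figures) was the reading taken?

z ≈ 5050 m

Scale height: H = RT/g = 287 × 255.0 / 9.801 = 7467.1 m.
Invert the barometric formula: z = H ln(P₀/P).
P₀/P = 103/52.4 = 1.9656; ln(1.9656) = 0.67580.
z = 7467.1 × 0.67580 = 5046.3 m.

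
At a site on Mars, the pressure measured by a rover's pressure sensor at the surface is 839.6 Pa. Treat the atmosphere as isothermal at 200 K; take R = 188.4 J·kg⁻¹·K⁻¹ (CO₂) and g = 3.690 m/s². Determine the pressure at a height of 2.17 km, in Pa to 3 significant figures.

Scale height: H = RT/g = 188.4 × 200 / 3.690 = 10211 m.
Barometric formula: P = P₀ exp(−z/H).
z/H = 2170.0/10211 = 0.21252; exp(−0.21252) = 0.80854.
P = 839.6 × 0.80854 = 678.85 Pa.

P ≈ 679 Pa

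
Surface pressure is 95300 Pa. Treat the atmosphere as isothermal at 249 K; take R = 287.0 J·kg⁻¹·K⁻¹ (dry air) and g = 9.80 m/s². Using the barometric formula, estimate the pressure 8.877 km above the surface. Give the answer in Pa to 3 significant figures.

P ≈ 28200 Pa

Scale height: H = RT/g = 287.0 × 249 / 9.80 = 7292.1 m.
Barometric formula: P = P₀ exp(−z/H).
z/H = 8877.0/7292.1 = 1.2173; exp(−1.2173) = 0.29603.
P = 95300 × 0.29603 = 28212 Pa.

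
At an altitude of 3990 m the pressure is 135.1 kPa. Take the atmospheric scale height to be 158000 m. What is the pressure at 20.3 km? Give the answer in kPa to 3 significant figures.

P ≈ 122 kPa

Between two levels, P₂ = P₁ exp(−Δz/H) with Δz = z₂ − z₁.
Δz = 20300 − 3990.0 = 16310 m; Δz/H = 16310/158000 = 0.10323.
P₂ = 135.1 × exp(−0.10323) = 135.1 × 0.90192 = 121.85 kPa.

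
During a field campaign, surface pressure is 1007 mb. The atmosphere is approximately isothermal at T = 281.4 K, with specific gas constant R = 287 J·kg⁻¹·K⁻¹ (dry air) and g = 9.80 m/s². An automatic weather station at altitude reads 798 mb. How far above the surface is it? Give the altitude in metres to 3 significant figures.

Scale height: H = RT/g = 287 × 281.4 / 9.80 = 8241.0 m.
Invert the barometric formula: z = H ln(P₀/P).
P₀/P = 1007/798 = 1.2619; ln(1.2619) = 0.23262.
z = 8241.0 × 0.23262 = 1917.0 m.

z ≈ 1920 m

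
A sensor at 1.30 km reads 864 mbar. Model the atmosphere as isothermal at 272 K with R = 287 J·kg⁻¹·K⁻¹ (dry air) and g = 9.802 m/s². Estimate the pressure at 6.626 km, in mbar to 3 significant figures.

P ≈ 443 mbar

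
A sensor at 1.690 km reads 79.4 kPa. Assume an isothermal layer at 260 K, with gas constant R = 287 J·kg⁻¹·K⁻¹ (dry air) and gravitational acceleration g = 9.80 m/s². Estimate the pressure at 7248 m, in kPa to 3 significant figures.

Scale height: H = RT/g = 287 × 260 / 9.80 = 7614.3 m.
Between two levels, P₂ = P₁ exp(−Δz/H) with Δz = z₂ − z₁.
Δz = 7248.0 − 1690.0 = 5558.0 m; Δz/H = 5558.0/7614.3 = 0.72994.
P₂ = 79.4 × exp(−0.72994) = 79.4 × 0.48194 = 38.266 kPa.

P ≈ 38.3 kPa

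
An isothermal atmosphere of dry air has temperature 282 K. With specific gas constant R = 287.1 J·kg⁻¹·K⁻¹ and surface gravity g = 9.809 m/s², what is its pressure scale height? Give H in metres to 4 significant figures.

H ≈ 8254 m

The scale height of an isothermal atmosphere is H = RT/g.
H = 287.1 × 282 / 9.809 = 80962/9.809 = 8253.8 m.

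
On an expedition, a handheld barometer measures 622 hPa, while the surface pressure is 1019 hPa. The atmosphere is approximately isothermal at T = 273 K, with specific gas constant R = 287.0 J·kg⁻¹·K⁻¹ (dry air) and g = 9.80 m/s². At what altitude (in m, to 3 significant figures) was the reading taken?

Scale height: H = RT/g = 287.0 × 273 / 9.80 = 7995.0 m.
Invert the barometric formula: z = H ln(P₀/P).
P₀/P = 1019/622 = 1.6383; ln(1.6383) = 0.49366.
z = 7995.0 × 0.49366 = 3946.8 m.

z ≈ 3950 m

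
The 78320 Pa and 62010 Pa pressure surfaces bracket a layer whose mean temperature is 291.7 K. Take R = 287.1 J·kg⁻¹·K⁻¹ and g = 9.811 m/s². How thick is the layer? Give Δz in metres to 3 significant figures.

Δz ≈ 1990 m

Hypsometric equation: Δz = (R T̄/g) ln(P₁/P₂).
R T̄/g = 287.1 × 291.7 / 9.811 = 8536.0 m.
ln(78320/62010) = ln(1.2630) = 0.23349.
Δz = 8536.0 × 0.23349 = 1993.1 m.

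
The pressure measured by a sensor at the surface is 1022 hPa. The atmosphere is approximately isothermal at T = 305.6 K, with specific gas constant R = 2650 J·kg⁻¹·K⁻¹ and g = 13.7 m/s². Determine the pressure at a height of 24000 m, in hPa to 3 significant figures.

Scale height: H = RT/g = 2650 × 305.6 / 13.7 = 59112 m.
Barometric formula: P = P₀ exp(−z/H).
z/H = 24000/59112 = 0.40601; exp(−0.40601) = 0.66630.
P = 1022 × 0.66630 = 680.96 hPa.

P ≈ 681 hPa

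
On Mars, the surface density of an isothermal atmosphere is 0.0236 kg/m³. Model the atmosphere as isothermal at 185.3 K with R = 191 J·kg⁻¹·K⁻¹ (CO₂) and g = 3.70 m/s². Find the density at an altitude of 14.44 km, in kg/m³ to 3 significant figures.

ρ ≈ 0.00522 kg/m³

Scale height: H = RT/g = 191 × 185.3 / 3.70 = 9565.5 m.
In an isothermal atmosphere, density decays like pressure: ρ = ρ₀ exp(−z/H).
z/H = 14440/9565.5 = 1.5096; exp(−1.5096) = 0.22100.
ρ = 0.0236 × 0.22100 = 0.0052156 kg/m³.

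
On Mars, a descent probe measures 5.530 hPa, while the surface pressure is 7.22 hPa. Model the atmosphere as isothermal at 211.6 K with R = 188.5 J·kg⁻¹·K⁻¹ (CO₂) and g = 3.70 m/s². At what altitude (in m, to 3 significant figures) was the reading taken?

z ≈ 2870 m

Scale height: H = RT/g = 188.5 × 211.6 / 3.70 = 10780 m.
Invert the barometric formula: z = H ln(P₀/P).
P₀/P = 7.22/5.530 = 1.3056; ln(1.3056) = 0.26666.
z = 10780 × 0.26666 = 2874.6 m.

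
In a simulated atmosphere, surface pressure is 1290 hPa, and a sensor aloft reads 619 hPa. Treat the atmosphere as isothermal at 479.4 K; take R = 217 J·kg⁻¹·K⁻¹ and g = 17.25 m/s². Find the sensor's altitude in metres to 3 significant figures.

Scale height: H = RT/g = 217 × 479.4 / 17.25 = 6030.7 m.
Invert the barometric formula: z = H ln(P₀/P).
P₀/P = 1290/619 = 2.0840; ln(2.0840) = 0.73429.
z = 6030.7 × 0.73429 = 4428.3 m.

z ≈ 4430 m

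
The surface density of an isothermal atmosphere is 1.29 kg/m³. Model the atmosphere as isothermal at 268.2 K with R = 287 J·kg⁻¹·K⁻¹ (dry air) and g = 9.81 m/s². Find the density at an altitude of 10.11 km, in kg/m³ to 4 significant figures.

Scale height: H = RT/g = 287 × 268.2 / 9.81 = 7846.4 m.
In an isothermal atmosphere, density decays like pressure: ρ = ρ₀ exp(−z/H).
z/H = 10110/7846.4 = 1.2885; exp(−1.2885) = 0.27568.
ρ = 1.29 × 0.27568 = 0.35563 kg/m³.

ρ ≈ 0.3556 kg/m³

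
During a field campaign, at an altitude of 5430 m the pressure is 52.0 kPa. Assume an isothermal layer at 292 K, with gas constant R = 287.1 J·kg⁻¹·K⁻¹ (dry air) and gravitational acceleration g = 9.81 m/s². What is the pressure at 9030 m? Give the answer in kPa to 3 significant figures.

Scale height: H = RT/g = 287.1 × 292 / 9.81 = 8545.7 m.
Between two levels, P₂ = P₁ exp(−Δz/H) with Δz = z₂ − z₁.
Δz = 9030.0 − 5430.0 = 3600.0 m; Δz/H = 3600.0/8545.7 = 0.42126.
P₂ = 52.0 × exp(−0.42126) = 52.0 × 0.65622 = 34.123 kPa.

P ≈ 34.1 kPa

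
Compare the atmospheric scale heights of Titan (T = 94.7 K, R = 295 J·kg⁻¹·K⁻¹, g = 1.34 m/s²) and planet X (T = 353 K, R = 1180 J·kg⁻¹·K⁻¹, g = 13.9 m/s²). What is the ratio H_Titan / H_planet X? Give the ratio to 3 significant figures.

H_Titan/H_planet X ≈ 0.696

H = RT/g for each body.
H_Titan = 295 × 94.7 / 1.34 = 20848 m.
H_planet X = 1180 × 353 / 13.9 = 29967 m.
H_Titan/H_planet X = 20848/29967 = 0.69570.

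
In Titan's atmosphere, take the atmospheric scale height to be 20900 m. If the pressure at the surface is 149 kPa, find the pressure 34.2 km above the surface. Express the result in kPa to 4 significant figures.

Barometric formula: P = P₀ exp(−z/H).
z/H = 34200/20900 = 1.6364; exp(−1.6364) = 0.19468.
P = 149 × 0.19468 = 29.007 kPa.

P ≈ 29.01 kPa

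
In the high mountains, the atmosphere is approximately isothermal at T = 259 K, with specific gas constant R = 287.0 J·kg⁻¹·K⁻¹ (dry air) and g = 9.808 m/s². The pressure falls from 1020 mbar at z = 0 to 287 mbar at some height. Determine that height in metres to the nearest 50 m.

Scale height: H = RT/g = 287.0 × 259 / 9.808 = 7578.8 m.
Invert the barometric formula: z = H ln(P₀/P).
P₀/P = 1020/287 = 3.5540; ln(3.5540) = 1.2681.
z = 7578.8 × 1.2681 = 9610.7 m.

z ≈ 9600 m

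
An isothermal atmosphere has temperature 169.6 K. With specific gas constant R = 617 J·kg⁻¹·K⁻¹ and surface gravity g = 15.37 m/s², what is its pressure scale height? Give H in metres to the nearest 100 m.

H ≈ 6800 m

The scale height of an isothermal atmosphere is H = RT/g.
H = 617 × 169.6 / 15.37 = 104640/15.37 = 6808.1 m.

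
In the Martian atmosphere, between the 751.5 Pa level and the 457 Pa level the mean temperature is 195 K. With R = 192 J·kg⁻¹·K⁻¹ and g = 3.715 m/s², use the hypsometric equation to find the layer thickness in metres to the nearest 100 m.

Hypsometric equation: Δz = (R T̄/g) ln(P₁/P₂).
R T̄/g = 192 × 195 / 3.715 = 10078 m.
ln(751.5/457) = ln(1.6444) = 0.49738.
Δz = 10078 × 0.49738 = 5012.6 m.

Δz ≈ 5000 m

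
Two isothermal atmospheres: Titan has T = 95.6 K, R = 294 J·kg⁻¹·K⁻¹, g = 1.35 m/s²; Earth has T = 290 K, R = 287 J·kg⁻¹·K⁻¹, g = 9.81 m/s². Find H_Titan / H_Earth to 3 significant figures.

H_Titan/H_Earth ≈ 2.45

H = RT/g for each body.
H_Titan = 294 × 95.6 / 1.35 = 20820 m.
H_Earth = 287 × 290 / 9.81 = 8484.2 m.
H_Titan/H_Earth = 20820/8484.2 = 2.4540.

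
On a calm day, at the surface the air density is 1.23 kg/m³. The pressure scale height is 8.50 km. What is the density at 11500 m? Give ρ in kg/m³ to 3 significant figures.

ρ ≈ 0.318 kg/m³

In an isothermal atmosphere, density decays like pressure: ρ = ρ₀ exp(−z/H).
z/H = 11500/8500.0 = 1.3529; exp(−1.3529) = 0.25849.
ρ = 1.23 × 0.25849 = 0.31794 kg/m³.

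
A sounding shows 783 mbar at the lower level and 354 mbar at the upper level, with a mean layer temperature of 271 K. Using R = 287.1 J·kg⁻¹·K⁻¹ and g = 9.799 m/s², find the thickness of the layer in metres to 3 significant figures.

Δz ≈ 6300 m

Hypsometric equation: Δz = (R T̄/g) ln(P₁/P₂).
R T̄/g = 287.1 × 271 / 9.799 = 7940.0 m.
ln(783/354) = ln(2.2119) = 0.79385.
Δz = 7940.0 × 0.79385 = 6303.2 m.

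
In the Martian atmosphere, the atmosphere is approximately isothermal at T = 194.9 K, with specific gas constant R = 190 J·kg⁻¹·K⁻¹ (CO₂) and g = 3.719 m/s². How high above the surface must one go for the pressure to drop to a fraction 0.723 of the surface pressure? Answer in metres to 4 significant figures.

z ≈ 3230 m

Scale height: H = RT/g = 190 × 194.9 / 3.719 = 9957.2 m.
Set P/P₀ = exp(−z/H) = 0.723, so z = −H ln(0.723).
−ln(0.723) = 0.32435; z = 9957.2 × 0.32435 = 3229.6 m.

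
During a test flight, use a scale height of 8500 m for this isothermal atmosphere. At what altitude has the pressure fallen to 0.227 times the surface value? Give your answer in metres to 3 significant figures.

z ≈ 12600 m

Set P/P₀ = exp(−z/H) = 0.227, so z = −H ln(0.227).
−ln(0.227) = 1.4828; z = 8500.0 × 1.4828 = 12604 m.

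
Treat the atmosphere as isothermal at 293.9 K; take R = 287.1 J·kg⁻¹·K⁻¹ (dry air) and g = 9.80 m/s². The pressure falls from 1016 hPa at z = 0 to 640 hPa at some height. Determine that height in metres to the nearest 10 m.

z ≈ 3980 m

Scale height: H = RT/g = 287.1 × 293.9 / 9.80 = 8610.1 m.
Invert the barometric formula: z = H ln(P₀/P).
P₀/P = 1016/640 = 1.5875; ln(1.5875) = 0.46216.
z = 8610.1 × 0.46216 = 3979.2 m.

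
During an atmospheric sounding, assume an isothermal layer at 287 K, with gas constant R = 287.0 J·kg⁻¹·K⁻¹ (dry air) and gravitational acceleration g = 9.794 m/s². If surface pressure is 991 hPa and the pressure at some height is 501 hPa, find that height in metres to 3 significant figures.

z ≈ 5740 m

Scale height: H = RT/g = 287.0 × 287 / 9.794 = 8410.1 m.
Invert the barometric formula: z = H ln(P₀/P).
P₀/P = 991/501 = 1.9780; ln(1.9780) = 0.68209.
z = 8410.1 × 0.68209 = 5736.4 m.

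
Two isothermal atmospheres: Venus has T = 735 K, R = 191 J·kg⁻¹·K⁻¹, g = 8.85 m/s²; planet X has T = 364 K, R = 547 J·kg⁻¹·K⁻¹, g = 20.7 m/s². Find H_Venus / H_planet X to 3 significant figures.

H = RT/g for each body.
H_Venus = 191 × 735 / 8.85 = 15863 m.
H_planet X = 547 × 364 / 20.7 = 9618.7 m.
H_Venus/H_planet X = 15863/9618.7 = 1.6492.

H_Venus/H_planet X ≈ 1.65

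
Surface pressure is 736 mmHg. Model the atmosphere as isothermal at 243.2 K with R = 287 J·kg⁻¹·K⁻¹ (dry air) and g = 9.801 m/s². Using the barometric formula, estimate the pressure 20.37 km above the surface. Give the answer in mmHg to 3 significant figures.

Scale height: H = RT/g = 287 × 243.2 / 9.801 = 7121.6 m.
Barometric formula: P = P₀ exp(−z/H).
z/H = 20370/7121.6 = 2.8603; exp(−2.8603) = 0.057252.
P = 736 × 0.057252 = 42.137 mmHg.

P ≈ 42.1 mmHg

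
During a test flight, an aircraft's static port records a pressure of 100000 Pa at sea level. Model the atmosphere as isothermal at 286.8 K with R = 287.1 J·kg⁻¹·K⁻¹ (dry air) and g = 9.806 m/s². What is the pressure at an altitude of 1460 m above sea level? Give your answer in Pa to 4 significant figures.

P ≈ 84040 Pa

Scale height: H = RT/g = 287.1 × 286.8 / 9.806 = 8396.9 m.
Barometric formula: P = P₀ exp(−z/H).
z/H = 1460.0/8396.9 = 0.17387; exp(−0.17387) = 0.84041.
P = 100000 × 0.84041 = 84041 Pa.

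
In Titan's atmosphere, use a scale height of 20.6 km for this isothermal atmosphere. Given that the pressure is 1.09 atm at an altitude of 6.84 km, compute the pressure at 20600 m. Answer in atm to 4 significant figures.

P ≈ 0.5589 atm

Between two levels, P₂ = P₁ exp(−Δz/H) with Δz = z₂ − z₁.
Δz = 20600 − 6840.0 = 13760 m; Δz/H = 13760/20600 = 0.66796.
P₂ = 1.09 × exp(−0.66796) = 1.09 × 0.51275 = 0.55890 atm.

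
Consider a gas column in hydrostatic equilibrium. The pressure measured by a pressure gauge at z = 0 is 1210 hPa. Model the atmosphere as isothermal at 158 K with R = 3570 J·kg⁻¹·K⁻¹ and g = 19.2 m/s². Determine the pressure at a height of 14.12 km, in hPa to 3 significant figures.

P ≈ 748 hPa

Scale height: H = RT/g = 3570 × 158 / 19.2 = 29378 m.
Barometric formula: P = P₀ exp(−z/H).
z/H = 14120/29378 = 0.48063; exp(−0.48063) = 0.61839.
P = 1210 × 0.61839 = 748.25 hPa.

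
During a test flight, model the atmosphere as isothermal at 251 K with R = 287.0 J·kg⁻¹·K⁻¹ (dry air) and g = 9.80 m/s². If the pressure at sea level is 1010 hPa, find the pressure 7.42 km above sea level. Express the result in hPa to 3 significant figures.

P ≈ 368 hPa

Scale height: H = RT/g = 287.0 × 251 / 9.80 = 7350.7 m.
Barometric formula: P = P₀ exp(−z/H).
z/H = 7420.0/7350.7 = 1.0094; exp(−1.0094) = 0.36444.
P = 1010 × 0.36444 = 368.08 hPa.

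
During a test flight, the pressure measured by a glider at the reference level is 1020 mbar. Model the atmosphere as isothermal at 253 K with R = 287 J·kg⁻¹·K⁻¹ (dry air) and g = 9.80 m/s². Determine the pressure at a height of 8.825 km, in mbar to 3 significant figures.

P ≈ 310 mbar

Scale height: H = RT/g = 287 × 253 / 9.80 = 7409.3 m.
Barometric formula: P = P₀ exp(−z/H).
z/H = 8825.0/7409.3 = 1.1911; exp(−1.1911) = 0.30389.
P = 1020 × 0.30389 = 309.97 mbar.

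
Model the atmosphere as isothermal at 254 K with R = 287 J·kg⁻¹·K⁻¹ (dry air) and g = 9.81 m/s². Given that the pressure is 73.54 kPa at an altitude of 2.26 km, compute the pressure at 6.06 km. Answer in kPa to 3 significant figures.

Scale height: H = RT/g = 287 × 254 / 9.81 = 7431.0 m.
Between two levels, P₂ = P₁ exp(−Δz/H) with Δz = z₂ − z₁.
Δz = 6060.0 − 2260.0 = 3800.0 m; Δz/H = 3800.0/7431.0 = 0.51137.
P₂ = 73.54 × exp(−0.51137) = 73.54 × 0.59967 = 44.100 kPa.

P ≈ 44.1 kPa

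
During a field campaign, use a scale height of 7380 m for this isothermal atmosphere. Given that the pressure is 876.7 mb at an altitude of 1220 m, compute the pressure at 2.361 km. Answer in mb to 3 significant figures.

P ≈ 751 mb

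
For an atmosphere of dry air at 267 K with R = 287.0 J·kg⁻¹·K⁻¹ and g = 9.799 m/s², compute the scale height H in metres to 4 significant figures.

The scale height of an isothermal atmosphere is H = RT/g.
H = 287.0 × 267 / 9.799 = 76629/9.799 = 7820.1 m.

H ≈ 7820 m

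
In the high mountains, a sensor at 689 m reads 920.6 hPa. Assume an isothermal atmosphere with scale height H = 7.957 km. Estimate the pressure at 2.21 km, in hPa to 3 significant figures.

Between two levels, P₂ = P₁ exp(−Δz/H) with Δz = z₂ − z₁.
Δz = 2210.0 − 689.00 = 1521.0 m; Δz/H = 1521.0/7957.0 = 0.19115.
P₂ = 920.6 × exp(−0.19115) = 920.6 × 0.82601 = 760.42 hPa.

P ≈ 760 hPa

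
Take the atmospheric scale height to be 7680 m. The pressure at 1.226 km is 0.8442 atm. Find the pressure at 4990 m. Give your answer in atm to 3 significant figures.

P ≈ 0.517 atm

Between two levels, P₂ = P₁ exp(−Δz/H) with Δz = z₂ − z₁.
Δz = 4990.0 − 1226.0 = 3764.0 m; Δz/H = 3764.0/7680.0 = 0.49010.
P₂ = 0.8442 × exp(−0.49010) = 0.8442 × 0.61257 = 0.51713 atm.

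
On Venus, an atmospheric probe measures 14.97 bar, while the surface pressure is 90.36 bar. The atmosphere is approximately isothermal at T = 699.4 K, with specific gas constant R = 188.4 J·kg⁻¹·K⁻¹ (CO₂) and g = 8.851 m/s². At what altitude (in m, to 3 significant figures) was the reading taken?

z ≈ 26800 m

Scale height: H = RT/g = 188.4 × 699.4 / 8.851 = 14887 m.
Invert the barometric formula: z = H ln(P₀/P).
P₀/P = 90.36/14.97 = 6.0361; ln(6.0361) = 1.7978.
z = 14887 × 1.7978 = 26764 m.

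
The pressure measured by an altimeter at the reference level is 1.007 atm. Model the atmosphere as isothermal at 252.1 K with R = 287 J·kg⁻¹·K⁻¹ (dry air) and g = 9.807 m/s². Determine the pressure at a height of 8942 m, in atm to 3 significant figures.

P ≈ 0.300 atm

Scale height: H = RT/g = 287 × 252.1 / 9.807 = 7377.7 m.
Barometric formula: P = P₀ exp(−z/H).
z/H = 8942.0/7377.7 = 1.2120; exp(−1.2120) = 0.29760.
P = 1.007 × 0.29760 = 0.29968 atm.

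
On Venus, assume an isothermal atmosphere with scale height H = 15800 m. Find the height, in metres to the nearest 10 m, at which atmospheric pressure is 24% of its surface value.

Set P/P₀ = exp(−z/H) = 0.24, so z = −H ln(0.24).
−ln(0.24) = 1.4271; z = 15800 × 1.4271 = 22548 m.

z ≈ 22550 m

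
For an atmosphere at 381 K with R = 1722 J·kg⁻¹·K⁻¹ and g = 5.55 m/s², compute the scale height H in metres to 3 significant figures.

H ≈ 118000 m

The scale height of an isothermal atmosphere is H = RT/g.
H = 1722 × 381 / 5.55 = 656080/5.55 = 118210 m.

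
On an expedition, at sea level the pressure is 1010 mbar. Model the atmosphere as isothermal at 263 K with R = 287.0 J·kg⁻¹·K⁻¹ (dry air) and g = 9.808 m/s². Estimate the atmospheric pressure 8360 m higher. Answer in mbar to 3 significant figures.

Scale height: H = RT/g = 287.0 × 263 / 9.808 = 7695.9 m.
Barometric formula: P = P₀ exp(−z/H).
z/H = 8360.0/7695.9 = 1.0863; exp(−1.0863) = 0.33746.
P = 1010 × 0.33746 = 340.83 mbar.

P ≈ 341 mbar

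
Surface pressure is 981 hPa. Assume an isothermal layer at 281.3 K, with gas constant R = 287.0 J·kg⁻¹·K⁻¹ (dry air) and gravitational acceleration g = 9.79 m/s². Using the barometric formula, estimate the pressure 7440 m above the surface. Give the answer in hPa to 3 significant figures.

Scale height: H = RT/g = 287.0 × 281.3 / 9.79 = 8246.5 m.
Barometric formula: P = P₀ exp(−z/H).
z/H = 7440.0/8246.5 = 0.90220; exp(−0.90220) = 0.40568.
P = 981 × 0.40568 = 397.97 hPa.

P ≈ 398 hPa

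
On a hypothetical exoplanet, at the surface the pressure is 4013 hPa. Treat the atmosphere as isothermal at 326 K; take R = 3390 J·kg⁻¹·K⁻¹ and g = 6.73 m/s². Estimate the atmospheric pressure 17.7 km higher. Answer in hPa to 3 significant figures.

P ≈ 3600 hPa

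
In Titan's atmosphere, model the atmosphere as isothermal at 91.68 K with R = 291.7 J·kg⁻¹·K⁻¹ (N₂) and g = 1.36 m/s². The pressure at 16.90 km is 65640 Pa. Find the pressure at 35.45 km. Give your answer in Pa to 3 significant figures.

Scale height: H = RT/g = 291.7 × 91.68 / 1.36 = 19664 m.
Between two levels, P₂ = P₁ exp(−Δz/H) with Δz = z₂ − z₁.
Δz = 35450 − 16900 = 18550 m; Δz/H = 18550/19664 = 0.94335.
P₂ = 65640 × exp(−0.94335) = 65640 × 0.38932 = 25555 Pa.

P ≈ 25600 Pa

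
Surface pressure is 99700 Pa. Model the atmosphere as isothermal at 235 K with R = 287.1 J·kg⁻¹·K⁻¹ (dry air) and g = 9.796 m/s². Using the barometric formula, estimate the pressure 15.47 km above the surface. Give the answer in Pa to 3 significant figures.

P ≈ 10500 Pa

Scale height: H = RT/g = 287.1 × 235 / 9.796 = 6887.4 m.
Barometric formula: P = P₀ exp(−z/H).
z/H = 15470/6887.4 = 2.2461; exp(−2.2461) = 0.10581.
P = 99700 × 0.10581 = 10549 Pa.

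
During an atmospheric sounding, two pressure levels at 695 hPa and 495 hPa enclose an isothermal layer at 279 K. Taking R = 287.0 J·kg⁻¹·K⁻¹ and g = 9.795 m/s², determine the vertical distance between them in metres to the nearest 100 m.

Δz ≈ 2800 m

Hypsometric equation: Δz = (R T̄/g) ln(P₁/P₂).
R T̄/g = 287.0 × 279 / 9.795 = 8174.9 m.
ln(695/495) = ln(1.4040) = 0.33933.
Δz = 8174.9 × 0.33933 = 2774.0 m.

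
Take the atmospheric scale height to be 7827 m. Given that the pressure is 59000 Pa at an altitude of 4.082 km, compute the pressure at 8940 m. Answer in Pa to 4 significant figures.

Between two levels, P₂ = P₁ exp(−Δz/H) with Δz = z₂ − z₁.
Δz = 8940.0 − 4082.0 = 4858.0 m; Δz/H = 4858.0/7827.0 = 0.62067.
P₂ = 59000 × exp(−0.62067) = 59000 × 0.53758 = 31717 Pa.

P ≈ 31720 Pa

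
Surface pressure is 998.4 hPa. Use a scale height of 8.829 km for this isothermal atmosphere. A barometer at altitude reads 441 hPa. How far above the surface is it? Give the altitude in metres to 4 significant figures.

Invert the barometric formula: z = H ln(P₀/P).
P₀/P = 998.4/441 = 2.2639; ln(2.2639) = 0.81709.
z = 8829.0 × 0.81709 = 7214.1 m.

z ≈ 7214 m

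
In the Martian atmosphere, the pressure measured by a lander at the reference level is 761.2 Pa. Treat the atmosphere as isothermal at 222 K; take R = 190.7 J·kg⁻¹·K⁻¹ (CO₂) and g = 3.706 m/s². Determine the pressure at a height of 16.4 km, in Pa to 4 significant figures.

P ≈ 181.1 Pa

Scale height: H = RT/g = 190.7 × 222 / 3.706 = 11423 m.
Barometric formula: P = P₀ exp(−z/H).
z/H = 16400/11423 = 1.4357; exp(−1.4357) = 0.23795.
P = 761.2 × 0.23795 = 181.13 Pa.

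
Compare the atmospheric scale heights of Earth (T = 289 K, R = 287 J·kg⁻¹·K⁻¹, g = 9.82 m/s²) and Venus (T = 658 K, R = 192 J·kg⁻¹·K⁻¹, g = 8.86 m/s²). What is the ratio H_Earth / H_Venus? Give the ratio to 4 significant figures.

H_Earth/H_Venus ≈ 0.5923

H = RT/g for each body.
H_Earth = 287 × 289 / 9.82 = 8446.3 m.
H_Venus = 192 × 658 / 8.86 = 14259 m.
H_Earth/H_Venus = 8446.3/14259 = 0.59235.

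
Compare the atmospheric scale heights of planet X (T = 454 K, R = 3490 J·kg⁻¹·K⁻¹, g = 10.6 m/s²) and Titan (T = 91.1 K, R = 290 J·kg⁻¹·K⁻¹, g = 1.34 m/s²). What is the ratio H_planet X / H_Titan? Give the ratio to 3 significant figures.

H_planet X/H_Titan ≈ 7.58

H = RT/g for each body.
H_planet X = 3490 × 454 / 10.6 = 149480 m.
H_Titan = 290 × 91.1 / 1.34 = 19716 m.
H_planet X/H_Titan = 149480/19716 = 7.5817.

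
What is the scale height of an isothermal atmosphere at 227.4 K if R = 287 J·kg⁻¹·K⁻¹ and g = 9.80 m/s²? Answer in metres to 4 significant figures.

The scale height of an isothermal atmosphere is H = RT/g.
H = 287 × 227.4 / 9.80 = 65264/9.80 = 6659.6 m.

H ≈ 6660 m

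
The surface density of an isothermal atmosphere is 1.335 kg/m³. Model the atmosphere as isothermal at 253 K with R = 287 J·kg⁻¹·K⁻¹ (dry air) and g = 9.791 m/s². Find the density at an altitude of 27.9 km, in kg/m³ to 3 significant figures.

Scale height: H = RT/g = 287 × 253 / 9.791 = 7416.1 m.
In an isothermal atmosphere, density decays like pressure: ρ = ρ₀ exp(−z/H).
z/H = 27900/7416.1 = 3.7621; exp(−3.7621) = 0.023235.
ρ = 1.335 × 0.023235 = 0.031019 kg/m³.

ρ ≈ 0.0310 kg/m³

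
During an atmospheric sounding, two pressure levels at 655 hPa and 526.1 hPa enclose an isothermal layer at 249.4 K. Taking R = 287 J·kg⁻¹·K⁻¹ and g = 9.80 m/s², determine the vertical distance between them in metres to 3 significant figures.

Hypsometric equation: Δz = (R T̄/g) ln(P₁/P₂).
R T̄/g = 287 × 249.4 / 9.80 = 7303.9 m.
ln(655/526.1) = ln(1.2450) = 0.21914.
Δz = 7303.9 × 0.21914 = 1600.6 m.

Δz ≈ 1600 m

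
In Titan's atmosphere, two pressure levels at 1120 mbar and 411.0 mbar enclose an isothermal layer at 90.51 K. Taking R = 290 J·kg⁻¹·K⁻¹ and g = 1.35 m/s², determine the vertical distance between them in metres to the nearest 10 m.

Hypsometric equation: Δz = (R T̄/g) ln(P₁/P₂).
R T̄/g = 290 × 90.51 / 1.35 = 19443 m.
ln(1120/411.0) = ln(2.7251) = 1.0025.
Δz = 19443 × 1.0025 = 19492 m.

Δz ≈ 19490 m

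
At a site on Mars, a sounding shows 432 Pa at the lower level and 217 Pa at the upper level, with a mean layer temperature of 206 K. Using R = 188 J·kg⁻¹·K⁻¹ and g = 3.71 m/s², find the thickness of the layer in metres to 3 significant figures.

Δz ≈ 7190 m

Hypsometric equation: Δz = (R T̄/g) ln(P₁/P₂).
R T̄/g = 188 × 206 / 3.71 = 10439 m.
ln(432/217) = ln(1.9908) = 0.68854.
Δz = 10439 × 0.68854 = 7187.7 m.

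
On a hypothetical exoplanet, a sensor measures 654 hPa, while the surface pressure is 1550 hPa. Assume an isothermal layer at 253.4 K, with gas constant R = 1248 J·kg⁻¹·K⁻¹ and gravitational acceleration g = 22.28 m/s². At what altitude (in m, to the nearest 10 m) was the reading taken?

z ≈ 12250 m

Scale height: H = RT/g = 1248 × 253.4 / 22.28 = 14194 m.
Invert the barometric formula: z = H ln(P₀/P).
P₀/P = 1550/654 = 2.3700; ln(2.3700) = 0.86289.
z = 14194 × 0.86289 = 12248 m.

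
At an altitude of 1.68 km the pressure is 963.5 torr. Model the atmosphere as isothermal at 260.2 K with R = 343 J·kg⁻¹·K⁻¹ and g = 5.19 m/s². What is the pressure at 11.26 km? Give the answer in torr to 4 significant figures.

Scale height: H = RT/g = 343 × 260.2 / 5.19 = 17196 m.
Between two levels, P₂ = P₁ exp(−Δz/H) with Δz = z₂ − z₁.
Δz = 11260 − 1680.0 = 9580.0 m; Δz/H = 9580.0/17196 = 0.55711.
P₂ = 963.5 × exp(−0.55711) = 963.5 × 0.57286 = 551.95 torr.

P ≈ 552.0 torr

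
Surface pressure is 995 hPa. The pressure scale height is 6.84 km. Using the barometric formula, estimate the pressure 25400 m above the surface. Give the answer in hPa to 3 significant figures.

Barometric formula: P = P₀ exp(−z/H).
z/H = 25400/6840.0 = 3.7135; exp(−3.7135) = 0.024392.
P = 995 × 0.024392 = 24.270 hPa.

P ≈ 24.3 hPa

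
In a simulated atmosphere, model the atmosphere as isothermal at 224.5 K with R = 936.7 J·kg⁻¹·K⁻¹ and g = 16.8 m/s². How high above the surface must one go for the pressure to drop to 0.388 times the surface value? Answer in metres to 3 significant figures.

z ≈ 11900 m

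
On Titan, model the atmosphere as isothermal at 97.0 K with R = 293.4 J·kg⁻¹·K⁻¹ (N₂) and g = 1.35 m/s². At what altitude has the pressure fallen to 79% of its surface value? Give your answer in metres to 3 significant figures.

Scale height: H = RT/g = 293.4 × 97.0 / 1.35 = 21081 m.
Set P/P₀ = exp(−z/H) = 0.79, so z = −H ln(0.79).
−ln(0.79) = 0.23572; z = 21081 × 0.23572 = 4969.2 m.

z ≈ 4970 m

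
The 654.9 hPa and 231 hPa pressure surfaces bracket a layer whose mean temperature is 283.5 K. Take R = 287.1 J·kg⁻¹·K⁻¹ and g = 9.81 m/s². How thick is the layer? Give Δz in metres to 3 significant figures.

Δz ≈ 8650 m

Hypsometric equation: Δz = (R T̄/g) ln(P₁/P₂).
R T̄/g = 287.1 × 283.5 / 9.81 = 8296.9 m.
ln(654.9/231) = ln(2.8351) = 1.0421.
Δz = 8296.9 × 1.0421 = 8646.2 m.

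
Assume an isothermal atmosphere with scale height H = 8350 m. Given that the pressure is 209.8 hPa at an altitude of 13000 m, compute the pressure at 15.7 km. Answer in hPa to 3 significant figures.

Between two levels, P₂ = P₁ exp(−Δz/H) with Δz = z₂ − z₁.
Δz = 15700 − 13000 = 2700.0 m; Δz/H = 2700.0/8350.0 = 0.32335.
P₂ = 209.8 × exp(−0.32335) = 209.8 × 0.72372 = 151.84 hPa.

P ≈ 152 hPa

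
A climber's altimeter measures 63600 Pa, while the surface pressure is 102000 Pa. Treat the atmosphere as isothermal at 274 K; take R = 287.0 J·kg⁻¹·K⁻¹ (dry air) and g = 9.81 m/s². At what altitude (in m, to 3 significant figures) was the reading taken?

Scale height: H = RT/g = 287.0 × 274 / 9.81 = 8016.1 m.
Invert the barometric formula: z = H ln(P₀/P).
P₀/P = 102000/63600 = 1.6038; ln(1.6038) = 0.47238.
z = 8016.1 × 0.47238 = 3786.6 m.

z ≈ 3790 m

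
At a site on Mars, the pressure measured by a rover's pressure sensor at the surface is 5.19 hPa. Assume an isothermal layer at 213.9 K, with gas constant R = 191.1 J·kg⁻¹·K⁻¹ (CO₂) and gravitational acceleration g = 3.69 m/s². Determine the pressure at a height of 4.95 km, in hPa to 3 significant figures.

Scale height: H = RT/g = 191.1 × 213.9 / 3.69 = 11078 m.
Barometric formula: P = P₀ exp(−z/H).
z/H = 4950.0/11078 = 0.44683; exp(−0.44683) = 0.63965.
P = 5.19 × 0.63965 = 3.3198 hPa.

P ≈ 3.32 hPa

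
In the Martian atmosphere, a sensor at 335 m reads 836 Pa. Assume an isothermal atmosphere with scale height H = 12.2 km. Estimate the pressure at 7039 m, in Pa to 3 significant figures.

P ≈ 483 Pa

Between two levels, P₂ = P₁ exp(−Δz/H) with Δz = z₂ − z₁.
Δz = 7039.0 − 335.00 = 6704.0 m; Δz/H = 6704.0/12200 = 0.54951.
P₂ = 836 × exp(−0.54951) = 836 × 0.57723 = 482.56 Pa.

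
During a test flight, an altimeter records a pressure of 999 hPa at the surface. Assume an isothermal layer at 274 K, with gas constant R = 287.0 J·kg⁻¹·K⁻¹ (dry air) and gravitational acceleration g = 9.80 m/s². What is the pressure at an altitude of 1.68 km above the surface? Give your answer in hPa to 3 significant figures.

P ≈ 810 hPa

Scale height: H = RT/g = 287.0 × 274 / 9.80 = 8024.3 m.
Barometric formula: P = P₀ exp(−z/H).
z/H = 1680.0/8024.3 = 0.20936; exp(−0.20936) = 0.81110.
P = 999 × 0.81110 = 810.29 hPa.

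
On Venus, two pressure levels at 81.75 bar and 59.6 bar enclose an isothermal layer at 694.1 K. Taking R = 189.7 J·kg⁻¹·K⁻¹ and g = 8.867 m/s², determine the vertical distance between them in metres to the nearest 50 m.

Hypsometric equation: Δz = (R T̄/g) ln(P₁/P₂).
R T̄/g = 189.7 × 694.1 / 8.867 = 14850 m.
ln(81.75/59.6) = ln(1.3716) = 0.31598.
Δz = 14850 × 0.31598 = 4692.3 m.

Δz ≈ 4700 m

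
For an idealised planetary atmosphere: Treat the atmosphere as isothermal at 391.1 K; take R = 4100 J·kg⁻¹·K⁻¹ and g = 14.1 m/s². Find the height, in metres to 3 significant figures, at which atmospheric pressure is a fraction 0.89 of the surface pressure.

Scale height: H = RT/g = 4100 × 391.1 / 14.1 = 113720 m.
Set P/P₀ = exp(−z/H) = 0.89, so z = −H ln(0.89).
−ln(0.89) = 0.11653; z = 113720 × 0.11653 = 13252 m.

z ≈ 13300 m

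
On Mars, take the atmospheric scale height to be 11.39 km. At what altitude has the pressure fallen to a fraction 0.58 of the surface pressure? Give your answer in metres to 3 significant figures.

z ≈ 6200 m

Set P/P₀ = exp(−z/H) = 0.58, so z = −H ln(0.58).
−ln(0.58) = 0.54473; z = 11390 × 0.54473 = 6204.5 m.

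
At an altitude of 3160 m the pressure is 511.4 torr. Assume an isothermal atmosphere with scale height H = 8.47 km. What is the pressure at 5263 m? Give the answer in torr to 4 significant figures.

Between two levels, P₂ = P₁ exp(−Δz/H) with Δz = z₂ − z₁.
Δz = 5263.0 − 3160.0 = 2103.0 m; Δz/H = 2103.0/8470.0 = 0.24829.
P₂ = 511.4 × exp(−0.24829) = 511.4 × 0.78013 = 398.96 torr.

P ≈ 399.0 torr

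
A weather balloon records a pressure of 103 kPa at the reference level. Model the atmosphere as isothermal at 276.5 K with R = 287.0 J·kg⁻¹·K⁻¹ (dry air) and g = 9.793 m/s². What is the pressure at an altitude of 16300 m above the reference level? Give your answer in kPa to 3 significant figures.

Scale height: H = RT/g = 287.0 × 276.5 / 9.793 = 8103.3 m.
Barometric formula: P = P₀ exp(−z/H).
z/H = 16300/8103.3 = 2.0115; exp(−2.0115) = 0.13379.
P = 103 × 0.13379 = 13.780 kPa.

P ≈ 13.8 kPa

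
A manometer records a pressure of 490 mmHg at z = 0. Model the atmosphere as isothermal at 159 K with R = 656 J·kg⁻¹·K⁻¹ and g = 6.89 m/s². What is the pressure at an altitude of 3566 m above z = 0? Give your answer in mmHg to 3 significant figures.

Scale height: H = RT/g = 656 × 159 / 6.89 = 15138 m.
Barometric formula: P = P₀ exp(−z/H).
z/H = 3566.0/15138 = 0.23557; exp(−0.23557) = 0.79012.
P = 490 × 0.79012 = 387.16 mmHg.

P ≈ 387 mmHg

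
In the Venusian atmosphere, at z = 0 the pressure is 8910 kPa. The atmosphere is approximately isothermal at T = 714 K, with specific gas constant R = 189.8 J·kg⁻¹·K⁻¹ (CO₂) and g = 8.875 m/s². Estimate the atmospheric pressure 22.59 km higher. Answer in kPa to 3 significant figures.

P ≈ 2030 kPa

Scale height: H = RT/g = 189.8 × 714 / 8.875 = 15270 m.
Barometric formula: P = P₀ exp(−z/H).
z/H = 22590/15270 = 1.4794; exp(−1.4794) = 0.22777.
P = 8910 × 0.22777 = 2029.4 kPa.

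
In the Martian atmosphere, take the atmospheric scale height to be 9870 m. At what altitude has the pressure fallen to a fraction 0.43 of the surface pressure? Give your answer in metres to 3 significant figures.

z ≈ 8330 m

Set P/P₀ = exp(−z/H) = 0.43, so z = −H ln(0.43).
−ln(0.43) = 0.84397; z = 9870.0 × 0.84397 = 8330.0 m.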